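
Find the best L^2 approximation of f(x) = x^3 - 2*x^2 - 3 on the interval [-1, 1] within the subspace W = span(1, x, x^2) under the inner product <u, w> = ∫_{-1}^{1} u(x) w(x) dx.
g(x) = -2*x^2 + 3*x/5 - 3

The best approximation g ∈ W is the orthogonal projection of f onto W. Writing g = a_0 + a_1 x + a_2 x^2, the coefficients solve the normal equations G · a = b where
  G_{ij} = <φ_i, φ_j> and b_i = <f, φ_i>, with φ_0 = 1, φ_1 = x, φ_2 = x^2.
G =
  [2, 0, 2/3]
  [0, 2/3, 0]
  [2/3, 0, 2/5],
b = (-22/3, 2/5, -14/5).
Solving gives a_0 = -3, a_1 = 3/5, a_2 = -2, so
  g(x) = -2*x^2 + 3*x/5 - 3.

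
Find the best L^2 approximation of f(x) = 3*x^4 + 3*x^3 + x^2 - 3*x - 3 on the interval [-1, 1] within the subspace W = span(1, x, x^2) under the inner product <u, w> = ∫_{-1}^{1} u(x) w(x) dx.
g(x) = 25*x^2/7 - 6*x/5 - 114/35

The best approximation g ∈ W is the orthogonal projection of f onto W. Writing g = a_0 + a_1 x + a_2 x^2, the coefficients solve the normal equations G · a = b where
  G_{ij} = <φ_i, φ_j> and b_i = <f, φ_i>, with φ_0 = 1, φ_1 = x, φ_2 = x^2.
G =
  [2, 0, 2/3]
  [0, 2/3, 0]
  [2/3, 0, 2/5],
b = (-62/15, -4/5, -26/35).
Solving gives a_0 = -114/35, a_1 = -6/5, a_2 = 25/7, so
  g(x) = 25*x^2/7 - 6*x/5 - 114/35.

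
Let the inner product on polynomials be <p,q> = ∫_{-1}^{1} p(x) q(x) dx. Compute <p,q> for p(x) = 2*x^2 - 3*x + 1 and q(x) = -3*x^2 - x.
<p,q> = -12/5

Expand the product: p(x)·q(x) = -6*x^4 + 7*x^3 - x.
∫_{-1}^{1} of each monomial x^k gives [2/(k+1) if k even, 0 if k odd]. Integrating term-by-term (or equivalently evaluating the antiderivative F(x) = -6*x^5/5 + 7*x^4/4 - x^2/2 at the endpoints):
  F(1) − F(−1) = 1/20 − (49/20) = -12/5.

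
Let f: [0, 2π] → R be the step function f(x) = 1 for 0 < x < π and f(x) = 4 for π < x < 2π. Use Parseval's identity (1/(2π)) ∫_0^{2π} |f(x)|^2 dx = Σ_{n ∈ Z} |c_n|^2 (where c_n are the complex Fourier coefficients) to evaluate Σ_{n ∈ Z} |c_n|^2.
Σ |c_n|^2 = 17/2

Parseval equates the L^2 energy of f (normalised by 1/(2π)) with the ℓ^2 sum of its Fourier coefficients: (1/(2π)) ∫_0^{2π} |f|^2 = Σ |c_n|^2.
Compute the left side: (1/(2π)) [∫_0^π 1^2 dx + ∫_π^{2π} 4^2 dx] = (1/(2π)) · (1π + 16π) = (1 + 16)/2 = 17/2.
So Σ_{n ∈ Z} |c_n|^2 = 17/2.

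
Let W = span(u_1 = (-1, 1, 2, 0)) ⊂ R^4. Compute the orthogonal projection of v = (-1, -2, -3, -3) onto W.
proj_W(v) = (7/6, -7/6, -7/3, 0)

Set up U = [u_1 | ... | u_1] ∈ R^(4×1). The projector onto W = col(U) is P = U (U^T U)^(-1) U^T.
Compute U^T U =
  [6],
and U^T v = (-7).
Solve U^T U · c = U^T v for the coefficients: c = (-7/6). The projection is proj_W(v) = U c.
Check: (v - proj_W(v)) · u_1 = 0  (should be 0).
Result: proj_W(v) = (7/6, -7/6, -7/3, 0).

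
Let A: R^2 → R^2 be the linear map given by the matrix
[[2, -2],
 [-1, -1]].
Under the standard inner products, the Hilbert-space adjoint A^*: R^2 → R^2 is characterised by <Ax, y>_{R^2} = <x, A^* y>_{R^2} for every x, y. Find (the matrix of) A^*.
A^* = A^T =
[[2, -1],
 [-2, -1]]

For real matrices with standard dot products, the defining identity <Ax, y> = <x, A^* y> gives (Ax)^T y = x^T (A^*) y, i.e. x^T A^T y = x^T (A^*) y. Since this holds for all x, y, we must have A^* = A^T. Therefore
A^* =
[[2, -1],
 [-2, -1]].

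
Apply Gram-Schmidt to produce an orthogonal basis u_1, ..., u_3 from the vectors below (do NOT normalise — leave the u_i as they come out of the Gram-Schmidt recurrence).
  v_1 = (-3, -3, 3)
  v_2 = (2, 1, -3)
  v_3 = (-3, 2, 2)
Orthogonal basis:
  u_1 = (-3, -3, 3)
  u_2 = (0, -1, -1)
  u_3 = (-2, 1, -1)

Apply the Gram-Schmidt recurrence
  u_1 = v_1
  u_i = v_i − Σ_{j<i} ((v_i · u_j) / (u_j · u_j)) · u_j.

Step by step this gives:
  u_1 = (-3, -3, 3)
  u_2 = (0, -1, -1)
  u_3 = (-2, 1, -1)

Orthogonality check:
  u_2 · u_1 = 0 (should be 0)
  u_3 · u_1 = 0 (should be 0)
  u_3 · u_2 = 0 (should be 0)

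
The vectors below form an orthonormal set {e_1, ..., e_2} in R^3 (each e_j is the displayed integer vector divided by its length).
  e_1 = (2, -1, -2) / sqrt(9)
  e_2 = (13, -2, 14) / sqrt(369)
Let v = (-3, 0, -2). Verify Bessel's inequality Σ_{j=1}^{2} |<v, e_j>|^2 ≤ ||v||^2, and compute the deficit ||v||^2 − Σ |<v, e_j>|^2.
Σ |<v, e_j>|^2 = 517/41; ||v||^2 = 13; deficit = 16/41

Write each e_j = u_j / sqrt(<u_j, u_j>) where u_j is the displayed integer vector. Then <v, e_j> = <v, u_j> / sqrt(<u_j, u_j>), so |<v, e_j>|^2 = <v, u_j>^2 / <u_j, u_j>.
Coefficients: <v, e_1> = -2/sqrt(9), <v, e_2> = -67/sqrt(369).
Square and sum: Σ |<v, e_j>|^2 = 517/41.
Compute ||v||^2 = v·v = 13.
Deficit = 13 − 517/41 = 16/41 ≥ 0, confirming Bessel's inequality. (The deficit equals ||v − Σ <v,e_j> e_j||^2, the squared distance from v to span{e_j}.)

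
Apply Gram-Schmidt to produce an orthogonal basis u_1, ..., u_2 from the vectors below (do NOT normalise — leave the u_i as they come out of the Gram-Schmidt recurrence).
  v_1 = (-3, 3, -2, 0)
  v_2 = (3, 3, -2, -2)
Orthogonal basis:
  u_1 = (-3, 3, -2, 0)
  u_2 = (39/11, 27/11, -18/11, -2)

Apply the Gram-Schmidt recurrence
  u_1 = v_1
  u_i = v_i − Σ_{j<i} ((v_i · u_j) / (u_j · u_j)) · u_j.

Step by step this gives:
  u_1 = (-3, 3, -2, 0)
  u_2 = (39/11, 27/11, -18/11, -2)

Orthogonality check:
  u_2 · u_1 = 0 (should be 0)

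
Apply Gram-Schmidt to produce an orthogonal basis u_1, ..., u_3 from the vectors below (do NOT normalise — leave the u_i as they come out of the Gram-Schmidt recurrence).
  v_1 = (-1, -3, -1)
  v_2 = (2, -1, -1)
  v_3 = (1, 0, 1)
Orthogonal basis:
  u_1 = (-1, -3, -1)
  u_2 = (24/11, -5/11, -9/11)
  u_3 = (9/31, -27/62, 63/62)

Apply the Gram-Schmidt recurrence
  u_1 = v_1
  u_i = v_i − Σ_{j<i} ((v_i · u_j) / (u_j · u_j)) · u_j.

Step by step this gives:
  u_1 = (-1, -3, -1)
  u_2 = (24/11, -5/11, -9/11)
  u_3 = (9/31, -27/62, 63/62)

Orthogonality check:
  u_2 · u_1 = 0 (should be 0)
  u_3 · u_1 = 0 (should be 0)
  u_3 · u_2 = 0 (should be 0)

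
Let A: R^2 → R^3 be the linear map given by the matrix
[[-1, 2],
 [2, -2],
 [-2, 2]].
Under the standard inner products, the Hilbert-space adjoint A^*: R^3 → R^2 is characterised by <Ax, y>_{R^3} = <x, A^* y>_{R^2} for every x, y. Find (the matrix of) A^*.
A^* = A^T =
[[-1, 2, -2],
 [2, -2, 2]]

For real matrices with standard dot products, the defining identity <Ax, y> = <x, A^* y> gives (Ax)^T y = x^T (A^*) y, i.e. x^T A^T y = x^T (A^*) y. Since this holds for all x, y, we must have A^* = A^T. Therefore
A^* =
[[-1, 2, -2],
 [2, -2, 2]].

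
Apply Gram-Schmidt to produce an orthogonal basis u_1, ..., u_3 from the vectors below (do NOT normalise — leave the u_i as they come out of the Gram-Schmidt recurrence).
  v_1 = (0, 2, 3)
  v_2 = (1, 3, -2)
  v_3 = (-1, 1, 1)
Orthogonal basis:
  u_1 = (0, 2, 3)
  u_2 = (1, 3, -2)
  u_3 = (-1, 3/13, -2/13)

Apply the Gram-Schmidt recurrence
  u_1 = v_1
  u_i = v_i − Σ_{j<i} ((v_i · u_j) / (u_j · u_j)) · u_j.

Step by step this gives:
  u_1 = (0, 2, 3)
  u_2 = (1, 3, -2)
  u_3 = (-1, 3/13, -2/13)

Orthogonality check:
  u_2 · u_1 = 0 (should be 0)
  u_3 · u_1 = 0 (should be 0)
  u_3 · u_2 = 0 (should be 0)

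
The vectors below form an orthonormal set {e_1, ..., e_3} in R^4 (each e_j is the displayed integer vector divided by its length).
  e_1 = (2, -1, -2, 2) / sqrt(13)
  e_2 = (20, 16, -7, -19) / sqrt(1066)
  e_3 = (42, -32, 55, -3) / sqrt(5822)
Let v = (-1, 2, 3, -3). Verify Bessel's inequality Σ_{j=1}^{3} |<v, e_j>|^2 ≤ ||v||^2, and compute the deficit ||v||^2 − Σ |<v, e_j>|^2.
Σ |<v, e_j>|^2 = 1608/71; ||v||^2 = 23; deficit = 25/71

Write each e_j = u_j / sqrt(<u_j, u_j>) where u_j is the displayed integer vector. Then <v, e_j> = <v, u_j> / sqrt(<u_j, u_j>), so |<v, e_j>|^2 = <v, u_j>^2 / <u_j, u_j>.
Coefficients: <v, e_1> = -16/sqrt(13), <v, e_2> = 48/sqrt(1066), <v, e_3> = 68/sqrt(5822).
Square and sum: Σ |<v, e_j>|^2 = 1608/71.
Compute ||v||^2 = v·v = 23.
Deficit = 23 − 1608/71 = 25/71 ≥ 0, confirming Bessel's inequality. (The deficit equals ||v − Σ <v,e_j> e_j||^2, the squared distance from v to span{e_j}.)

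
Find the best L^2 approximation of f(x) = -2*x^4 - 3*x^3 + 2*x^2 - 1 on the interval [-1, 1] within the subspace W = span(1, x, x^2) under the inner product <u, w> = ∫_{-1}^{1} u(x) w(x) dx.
g(x) = 2*x^2/7 - 9*x/5 - 29/35

The best approximation g ∈ W is the orthogonal projection of f onto W. Writing g = a_0 + a_1 x + a_2 x^2, the coefficients solve the normal equations G · a = b where
  G_{ij} = <φ_i, φ_j> and b_i = <f, φ_i>, with φ_0 = 1, φ_1 = x, φ_2 = x^2.
G =
  [2, 0, 2/3]
  [0, 2/3, 0]
  [2/3, 0, 2/5],
b = (-22/15, -6/5, -46/105).
Solving gives a_0 = -29/35, a_1 = -9/5, a_2 = 2/7, so
  g(x) = 2*x^2/7 - 9*x/5 - 29/35.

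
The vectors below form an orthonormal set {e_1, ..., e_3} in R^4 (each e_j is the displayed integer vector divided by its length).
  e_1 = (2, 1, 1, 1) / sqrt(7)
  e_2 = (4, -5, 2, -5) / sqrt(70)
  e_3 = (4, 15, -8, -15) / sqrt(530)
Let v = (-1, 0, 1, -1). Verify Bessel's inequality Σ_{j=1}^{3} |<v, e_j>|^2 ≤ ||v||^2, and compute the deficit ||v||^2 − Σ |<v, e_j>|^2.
Σ |<v, e_j>|^2 = 38/53; ||v||^2 = 3; deficit = 121/53

Write each e_j = u_j / sqrt(<u_j, u_j>) where u_j is the displayed integer vector. Then <v, e_j> = <v, u_j> / sqrt(<u_j, u_j>), so |<v, e_j>|^2 = <v, u_j>^2 / <u_j, u_j>.
Coefficients: <v, e_1> = -2/sqrt(7), <v, e_2> = 3/sqrt(70), <v, e_3> = 3/sqrt(530).
Square and sum: Σ |<v, e_j>|^2 = 38/53.
Compute ||v||^2 = v·v = 3.
Deficit = 3 − 38/53 = 121/53 ≥ 0, confirming Bessel's inequality. (The deficit equals ||v − Σ <v,e_j> e_j||^2, the squared distance from v to span{e_j}.)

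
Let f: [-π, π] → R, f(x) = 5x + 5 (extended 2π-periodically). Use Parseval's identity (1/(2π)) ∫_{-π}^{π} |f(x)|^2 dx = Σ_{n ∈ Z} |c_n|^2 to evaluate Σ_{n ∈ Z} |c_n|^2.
Σ |c_n|^2 = 25π^2/3 + 25

Expand and integrate term by term over [-π, π]:
  ∫ (5x)^2 dx = 25·(2π^3/3); ∫ 2·5·(5)·x dx = 0 (odd integrand); ∫ 5^2 dx = 25·2π.
So (1/(2π)) ∫_{-π}^{π} (5x + 5)^2 dx = 25π^2/3 + 25 = 25π^2/3 + 25.
Parseval ⇒ Σ |c_n|^2 = 25π^2/3 + 25.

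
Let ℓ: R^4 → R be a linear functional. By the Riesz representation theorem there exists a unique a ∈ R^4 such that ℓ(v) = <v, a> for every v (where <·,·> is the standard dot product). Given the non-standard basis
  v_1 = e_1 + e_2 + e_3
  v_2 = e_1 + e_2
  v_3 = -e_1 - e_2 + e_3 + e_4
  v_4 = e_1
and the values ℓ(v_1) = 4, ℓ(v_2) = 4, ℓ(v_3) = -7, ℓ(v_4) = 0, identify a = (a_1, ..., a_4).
a = (0, 4, 0, -3)

Write a = (a_1, ..., a_4) in the standard basis. For each basis vector v_i, ℓ(v_i) = <v_i, a> is a linear equation in the a_j's. Collect the n equations into a matrix system V a = ℓ, where row i of V is v_i (expressed in the standard basis). Since V is invertible (lower-triangular with 1s on the diagonal, up to permutation), solve by back-substitution:
  V =
[[1, 1, 1, 0],
 [1, 1, 0, 0],
 [-1, -1, 1, 1],
 [1, 0, 0, 0]]
  V a = (4, 4, -7, 0)
Solving gives a = (0, 4, 0, -3).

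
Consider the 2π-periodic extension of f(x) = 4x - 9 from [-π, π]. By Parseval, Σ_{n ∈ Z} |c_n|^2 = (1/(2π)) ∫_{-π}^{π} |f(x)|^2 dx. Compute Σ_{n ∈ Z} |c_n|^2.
Σ |c_n|^2 = 16π^2/3 + 81

Expand and integrate term by term over [-π, π]:
  ∫ (4x)^2 dx = 16·(2π^3/3); ∫ 2·4·(-9)·x dx = 0 (odd integrand); ∫ (-9)^2 dx = 81·2π.
So (1/(2π)) ∫_{-π}^{π} (4x - 9)^2 dx = 16π^2/3 + 81 = 16π^2/3 + 81.
Parseval ⇒ Σ |c_n|^2 = 16π^2/3 + 81.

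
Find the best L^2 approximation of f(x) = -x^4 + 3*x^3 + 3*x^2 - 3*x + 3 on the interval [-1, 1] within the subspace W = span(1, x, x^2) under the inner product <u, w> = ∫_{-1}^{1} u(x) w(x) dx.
g(x) = 15*x^2/7 - 6*x/5 + 108/35

The best approximation g ∈ W is the orthogonal projection of f onto W. Writing g = a_0 + a_1 x + a_2 x^2, the coefficients solve the normal equations G · a = b where
  G_{ij} = <φ_i, φ_j> and b_i = <f, φ_i>, with φ_0 = 1, φ_1 = x, φ_2 = x^2.
G =
  [2, 0, 2/3]
  [0, 2/3, 0]
  [2/3, 0, 2/5],
b = (38/5, -4/5, 102/35).
Solving gives a_0 = 108/35, a_1 = -6/5, a_2 = 15/7, so
  g(x) = 15*x^2/7 - 6*x/5 + 108/35.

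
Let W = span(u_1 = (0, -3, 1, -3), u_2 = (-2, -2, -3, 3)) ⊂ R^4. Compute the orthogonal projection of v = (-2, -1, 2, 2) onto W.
proj_W(v) = (-108/229, -123/229, -157/229, 147/229)

Set up U = [u_1 | ... | u_2] ∈ R^(4×2). The projector onto W = col(U) is P = U (U^T U)^(-1) U^T.
Compute U^T U =
  [19, -6]
  [-6, 26],
and U^T v = (-1, 6).
Solve U^T U · c = U^T v for the coefficients: c = (5/229, 54/229). The projection is proj_W(v) = U c.
Check: (v - proj_W(v)) · u_1 = 0  (should be 0).
Check: (v - proj_W(v)) · u_2 = 0  (should be 0).
Result: proj_W(v) = (-108/229, -123/229, -157/229, 147/229).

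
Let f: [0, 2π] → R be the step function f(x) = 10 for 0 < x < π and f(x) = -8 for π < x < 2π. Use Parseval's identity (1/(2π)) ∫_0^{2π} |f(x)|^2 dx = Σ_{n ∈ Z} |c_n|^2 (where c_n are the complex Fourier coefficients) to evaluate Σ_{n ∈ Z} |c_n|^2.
Σ |c_n|^2 = 82

Parseval equates the L^2 energy of f (normalised by 1/(2π)) with the ℓ^2 sum of its Fourier coefficients: (1/(2π)) ∫_0^{2π} |f|^2 = Σ |c_n|^2.
Compute the left side: (1/(2π)) [∫_0^π 10^2 dx + ∫_π^{2π} (-8)^2 dx] = (1/(2π)) · (100π + 64π) = (100 + 64)/2 = 82.
So Σ_{n ∈ Z} |c_n|^2 = 82.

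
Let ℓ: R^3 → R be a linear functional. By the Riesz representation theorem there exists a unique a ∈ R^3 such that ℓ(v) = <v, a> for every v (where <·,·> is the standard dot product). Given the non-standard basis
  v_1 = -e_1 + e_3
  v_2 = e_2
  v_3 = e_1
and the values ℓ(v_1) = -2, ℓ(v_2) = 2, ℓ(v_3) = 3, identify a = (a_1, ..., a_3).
a = (3, 2, 1)

Write a = (a_1, ..., a_3) in the standard basis. For each basis vector v_i, ℓ(v_i) = <v_i, a> is a linear equation in the a_j's. Collect the n equations into a matrix system V a = ℓ, where row i of V is v_i (expressed in the standard basis). Since V is invertible (lower-triangular with 1s on the diagonal, up to permutation), solve by back-substitution:
  V =
[[-1, 0, 1],
 [0, 1, 0],
 [1, 0, 0]]
  V a = (-2, 2, 3)
Solving gives a = (3, 2, 1).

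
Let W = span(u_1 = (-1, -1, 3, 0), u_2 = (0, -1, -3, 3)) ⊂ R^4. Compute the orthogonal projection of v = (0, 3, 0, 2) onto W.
proj_W(v) = (33/145, 24/145, -126/145, 27/145)

Set up U = [u_1 | ... | u_2] ∈ R^(4×2). The projector onto W = col(U) is P = U (U^T U)^(-1) U^T.
Compute U^T U =
  [11, -8]
  [-8, 19],
and U^T v = (-3, 3).
Solve U^T U · c = U^T v for the coefficients: c = (-33/145, 9/145). The projection is proj_W(v) = U c.
Check: (v - proj_W(v)) · u_1 = 0  (should be 0).
Check: (v - proj_W(v)) · u_2 = 0  (should be 0).
Result: proj_W(v) = (33/145, 24/145, -126/145, 27/145).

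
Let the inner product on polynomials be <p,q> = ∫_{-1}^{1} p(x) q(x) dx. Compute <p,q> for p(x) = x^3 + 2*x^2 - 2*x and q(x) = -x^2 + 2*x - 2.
<p,q> = -16/3

Expand the product: p(x)·q(x) = -x^5 + 4*x^3 - 8*x^2 + 4*x.
∫_{-1}^{1} of each monomial x^k gives [2/(k+1) if k even, 0 if k odd]. Integrating term-by-term (or equivalently evaluating the antiderivative F(x) = -x^6/6 + x^4 - 8*x^3/3 + 2*x^2 at the endpoints):
  F(1) − F(−1) = 1/6 − (11/2) = -16/3.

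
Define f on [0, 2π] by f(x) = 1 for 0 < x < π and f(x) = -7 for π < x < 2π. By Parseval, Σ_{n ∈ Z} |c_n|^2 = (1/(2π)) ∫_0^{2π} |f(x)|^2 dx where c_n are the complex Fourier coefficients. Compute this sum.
Σ |c_n|^2 = 25

Parseval equates the L^2 energy of f (normalised by 1/(2π)) with the ℓ^2 sum of its Fourier coefficients: (1/(2π)) ∫_0^{2π} |f|^2 = Σ |c_n|^2.
Compute the left side: (1/(2π)) [∫_0^π 1^2 dx + ∫_π^{2π} (-7)^2 dx] = (1/(2π)) · (1π + 49π) = (1 + 49)/2 = 25.
So Σ_{n ∈ Z} |c_n|^2 = 25.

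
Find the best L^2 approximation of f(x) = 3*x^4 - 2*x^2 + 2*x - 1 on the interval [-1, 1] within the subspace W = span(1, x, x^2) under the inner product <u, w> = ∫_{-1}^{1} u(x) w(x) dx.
g(x) = 4*x^2/7 + 2*x - 44/35

The best approximation g ∈ W is the orthogonal projection of f onto W. Writing g = a_0 + a_1 x + a_2 x^2, the coefficients solve the normal equations G · a = b where
  G_{ij} = <φ_i, φ_j> and b_i = <f, φ_i>, with φ_0 = 1, φ_1 = x, φ_2 = x^2.
G =
  [2, 0, 2/3]
  [0, 2/3, 0]
  [2/3, 0, 2/5],
b = (-32/15, 4/3, -64/105).
Solving gives a_0 = -44/35, a_1 = 2, a_2 = 4/7, so
  g(x) = 4*x^2/7 + 2*x - 44/35.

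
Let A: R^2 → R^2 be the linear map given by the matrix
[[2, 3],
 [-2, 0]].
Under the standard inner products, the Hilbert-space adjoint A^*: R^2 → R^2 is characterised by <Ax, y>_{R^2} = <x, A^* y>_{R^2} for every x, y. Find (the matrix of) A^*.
A^* = A^T =
[[2, -2],
 [3, 0]]

For real matrices with standard dot products, the defining identity <Ax, y> = <x, A^* y> gives (Ax)^T y = x^T (A^*) y, i.e. x^T A^T y = x^T (A^*) y. Since this holds for all x, y, we must have A^* = A^T. Therefore
A^* =
[[2, -2],
 [3, 0]].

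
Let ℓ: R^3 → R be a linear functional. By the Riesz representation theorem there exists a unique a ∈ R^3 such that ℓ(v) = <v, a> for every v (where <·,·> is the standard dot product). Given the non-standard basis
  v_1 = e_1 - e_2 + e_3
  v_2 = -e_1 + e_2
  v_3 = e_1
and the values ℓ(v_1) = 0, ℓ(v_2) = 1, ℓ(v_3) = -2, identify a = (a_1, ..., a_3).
a = (-2, -1, 1)

Write a = (a_1, ..., a_3) in the standard basis. For each basis vector v_i, ℓ(v_i) = <v_i, a> is a linear equation in the a_j's. Collect the n equations into a matrix system V a = ℓ, where row i of V is v_i (expressed in the standard basis). Since V is invertible (lower-triangular with 1s on the diagonal, up to permutation), solve by back-substitution:
  V =
[[1, -1, 1],
 [-1, 1, 0],
 [1, 0, 0]]
  V a = (0, 1, -2)
Solving gives a = (-2, -1, 1).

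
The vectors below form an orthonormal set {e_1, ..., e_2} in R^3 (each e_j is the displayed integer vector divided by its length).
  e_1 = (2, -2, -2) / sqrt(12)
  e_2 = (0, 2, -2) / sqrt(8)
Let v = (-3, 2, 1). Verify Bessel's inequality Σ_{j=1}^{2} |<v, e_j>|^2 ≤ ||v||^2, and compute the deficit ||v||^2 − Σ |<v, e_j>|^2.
Σ |<v, e_j>|^2 = 25/2; ||v||^2 = 14; deficit = 3/2

Write each e_j = u_j / sqrt(<u_j, u_j>) where u_j is the displayed integer vector. Then <v, e_j> = <v, u_j> / sqrt(<u_j, u_j>), so |<v, e_j>|^2 = <v, u_j>^2 / <u_j, u_j>.
Coefficients: <v, e_1> = -12/sqrt(12), <v, e_2> = 2/sqrt(8).
Square and sum: Σ |<v, e_j>|^2 = 25/2.
Compute ||v||^2 = v·v = 14.
Deficit = 14 − 25/2 = 3/2 ≥ 0, confirming Bessel's inequality. (The deficit equals ||v − Σ <v,e_j> e_j||^2, the squared distance from v to span{e_j}.)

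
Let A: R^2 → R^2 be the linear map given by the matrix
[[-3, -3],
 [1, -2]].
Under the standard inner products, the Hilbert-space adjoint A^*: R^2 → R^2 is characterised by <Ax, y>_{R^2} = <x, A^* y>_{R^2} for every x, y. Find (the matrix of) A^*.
A^* = A^T =
[[-3, 1],
 [-3, -2]]

For real matrices with standard dot products, the defining identity <Ax, y> = <x, A^* y> gives (Ax)^T y = x^T (A^*) y, i.e. x^T A^T y = x^T (A^*) y. Since this holds for all x, y, we must have A^* = A^T. Therefore
A^* =
[[-3, 1],
 [-3, -2]].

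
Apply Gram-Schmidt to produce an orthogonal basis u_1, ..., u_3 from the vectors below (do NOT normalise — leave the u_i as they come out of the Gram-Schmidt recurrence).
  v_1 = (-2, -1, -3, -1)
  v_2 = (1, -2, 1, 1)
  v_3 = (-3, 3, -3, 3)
Orthogonal basis:
  u_1 = (-2, -1, -3, -1)
  u_2 = (7/15, -34/15, 1/5, 11/15)
  u_3 = (-114/89, 96/89, -87/89, 393/89)

Apply the Gram-Schmidt recurrence
  u_1 = v_1
  u_i = v_i − Σ_{j<i} ((v_i · u_j) / (u_j · u_j)) · u_j.

Step by step this gives:
  u_1 = (-2, -1, -3, -1)
  u_2 = (7/15, -34/15, 1/5, 11/15)
  u_3 = (-114/89, 96/89, -87/89, 393/89)

Orthogonality check:
  u_2 · u_1 = 0 (should be 0)
  u_3 · u_1 = 0 (should be 0)
  u_3 · u_2 = 0 (should be 0)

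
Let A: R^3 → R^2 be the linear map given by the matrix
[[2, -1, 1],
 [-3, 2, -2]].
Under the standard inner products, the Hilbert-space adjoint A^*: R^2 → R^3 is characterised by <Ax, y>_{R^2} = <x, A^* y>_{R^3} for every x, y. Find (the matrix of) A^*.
A^* = A^T =
[[2, -3],
 [-1, 2],
 [1, -2]]

For real matrices with standard dot products, the defining identity <Ax, y> = <x, A^* y> gives (Ax)^T y = x^T (A^*) y, i.e. x^T A^T y = x^T (A^*) y. Since this holds for all x, y, we must have A^* = A^T. Therefore
A^* =
[[2, -3],
 [-1, 2],
 [1, -2]].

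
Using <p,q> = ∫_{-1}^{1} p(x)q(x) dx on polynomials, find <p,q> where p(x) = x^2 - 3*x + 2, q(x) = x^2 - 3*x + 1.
<p,q> = 62/5

Expand the product: p(x)·q(x) = x^4 - 6*x^3 + 12*x^2 - 9*x + 2.
∫_{-1}^{1} of each monomial x^k gives [2/(k+1) if k even, 0 if k odd]. Integrating term-by-term (or equivalently evaluating the antiderivative F(x) = x^5/5 - 3*x^4/2 + 4*x^3 - 9*x^2/2 + 2*x at the endpoints):
  F(1) − F(−1) = 1/5 − (-61/5) = 62/5.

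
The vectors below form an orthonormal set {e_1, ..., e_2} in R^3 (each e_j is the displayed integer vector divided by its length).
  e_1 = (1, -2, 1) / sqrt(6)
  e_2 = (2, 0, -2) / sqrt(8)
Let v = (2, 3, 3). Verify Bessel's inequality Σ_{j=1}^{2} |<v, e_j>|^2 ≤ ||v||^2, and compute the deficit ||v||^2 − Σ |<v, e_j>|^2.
Σ |<v, e_j>|^2 = 2/3; ||v||^2 = 22; deficit = 64/3

Write each e_j = u_j / sqrt(<u_j, u_j>) where u_j is the displayed integer vector. Then <v, e_j> = <v, u_j> / sqrt(<u_j, u_j>), so |<v, e_j>|^2 = <v, u_j>^2 / <u_j, u_j>.
Coefficients: <v, e_1> = -1/sqrt(6), <v, e_2> = -2/sqrt(8).
Square and sum: Σ |<v, e_j>|^2 = 2/3.
Compute ||v||^2 = v·v = 22.
Deficit = 22 − 2/3 = 64/3 ≥ 0, confirming Bessel's inequality. (The deficit equals ||v − Σ <v,e_j> e_j||^2, the squared distance from v to span{e_j}.)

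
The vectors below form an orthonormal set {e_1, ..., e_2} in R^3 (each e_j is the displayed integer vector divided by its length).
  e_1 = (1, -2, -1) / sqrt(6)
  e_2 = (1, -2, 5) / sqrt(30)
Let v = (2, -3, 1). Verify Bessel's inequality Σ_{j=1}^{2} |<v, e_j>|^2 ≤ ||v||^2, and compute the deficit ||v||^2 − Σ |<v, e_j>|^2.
Σ |<v, e_j>|^2 = 69/5; ||v||^2 = 14; deficit = 1/5

Write each e_j = u_j / sqrt(<u_j, u_j>) where u_j is the displayed integer vector. Then <v, e_j> = <v, u_j> / sqrt(<u_j, u_j>), so |<v, e_j>|^2 = <v, u_j>^2 / <u_j, u_j>.
Coefficients: <v, e_1> = 7/sqrt(6), <v, e_2> = 13/sqrt(30).
Square and sum: Σ |<v, e_j>|^2 = 69/5.
Compute ||v||^2 = v·v = 14.
Deficit = 14 − 69/5 = 1/5 ≥ 0, confirming Bessel's inequality. (The deficit equals ||v − Σ <v,e_j> e_j||^2, the squared distance from v to span{e_j}.)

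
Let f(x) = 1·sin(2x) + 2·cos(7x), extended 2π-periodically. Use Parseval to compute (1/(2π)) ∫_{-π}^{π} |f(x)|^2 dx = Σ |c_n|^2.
Σ |c_n|^2 = 5/2

Expand |f|^2 and use orthogonality of {sin(nx), cos(mx)} on [-π, π]:
  ∫_{-π}^{π} sin(nx)^2 dx = π, ∫ cos(mx)^2 dx = π, and cross terms integrate to 0.
So ∫_{-π}^{π} f(x)^2 dx = 1^2 · π + 2^2 · π = (1 + 4)π.
Divide by 2π: (1 + 4)/2 = 5/2.
By Parseval, this equals Σ |c_n|^2.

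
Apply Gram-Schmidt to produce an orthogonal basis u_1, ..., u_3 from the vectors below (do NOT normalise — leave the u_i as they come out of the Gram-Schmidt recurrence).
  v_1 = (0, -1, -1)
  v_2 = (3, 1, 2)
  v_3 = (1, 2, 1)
Orthogonal basis:
  u_1 = (0, -1, -1)
  u_2 = (3, -1/2, 1/2)
  u_3 = (4/19, 12/19, -12/19)

Apply the Gram-Schmidt recurrence
  u_1 = v_1
  u_i = v_i − Σ_{j<i} ((v_i · u_j) / (u_j · u_j)) · u_j.

Step by step this gives:
  u_1 = (0, -1, -1)
  u_2 = (3, -1/2, 1/2)
  u_3 = (4/19, 12/19, -12/19)

Orthogonality check:
  u_2 · u_1 = 0 (should be 0)
  u_3 · u_1 = 0 (should be 0)
  u_3 · u_2 = 0 (should be 0)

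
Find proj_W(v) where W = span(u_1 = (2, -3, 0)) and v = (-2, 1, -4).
proj_W(v) = (-14/13, 21/13, 0)

Set up U = [u_1 | ... | u_1] ∈ R^(3×1). The projector onto W = col(U) is P = U (U^T U)^(-1) U^T.
Compute U^T U =
  [13],
and U^T v = (-7).
Solve U^T U · c = U^T v for the coefficients: c = (-7/13). The projection is proj_W(v) = U c.
Check: (v - proj_W(v)) · u_1 = 0  (should be 0).
Result: proj_W(v) = (-14/13, 21/13, 0).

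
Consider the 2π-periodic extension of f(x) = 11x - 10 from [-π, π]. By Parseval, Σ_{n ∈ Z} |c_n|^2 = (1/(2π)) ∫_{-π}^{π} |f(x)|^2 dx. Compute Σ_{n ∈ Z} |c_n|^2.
Σ |c_n|^2 = 121π^2/3 + 100

Expand and integrate term by term over [-π, π]:
  ∫ (11x)^2 dx = 121·(2π^3/3); ∫ 2·11·(-10)·x dx = 0 (odd integrand); ∫ (-10)^2 dx = 100·2π.
So (1/(2π)) ∫_{-π}^{π} (11x - 10)^2 dx = 121π^2/3 + 100 = 121π^2/3 + 100.
Parseval ⇒ Σ |c_n|^2 = 121π^2/3 + 100.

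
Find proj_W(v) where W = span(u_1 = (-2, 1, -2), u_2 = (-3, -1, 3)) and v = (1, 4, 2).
proj_W(v) = (111/170, -14/85, 9/34)

Set up U = [u_1 | ... | u_2] ∈ R^(3×2). The projector onto W = col(U) is P = U (U^T U)^(-1) U^T.
Compute U^T U =
  [9, -1]
  [-1, 19],
and U^T v = (-2, -1).
Solve U^T U · c = U^T v for the coefficients: c = (-39/170, -11/170). The projection is proj_W(v) = U c.
Check: (v - proj_W(v)) · u_1 = 0  (should be 0).
Check: (v - proj_W(v)) · u_2 = 0  (should be 0).
Result: proj_W(v) = (111/170, -14/85, 9/34).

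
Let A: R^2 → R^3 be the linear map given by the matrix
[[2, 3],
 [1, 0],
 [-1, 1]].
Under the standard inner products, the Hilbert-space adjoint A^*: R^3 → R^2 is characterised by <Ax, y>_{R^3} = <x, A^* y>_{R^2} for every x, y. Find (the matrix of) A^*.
A^* = A^T =
[[2, 1, -1],
 [3, 0, 1]]

For real matrices with standard dot products, the defining identity <Ax, y> = <x, A^* y> gives (Ax)^T y = x^T (A^*) y, i.e. x^T A^T y = x^T (A^*) y. Since this holds for all x, y, we must have A^* = A^T. Therefore
A^* =
[[2, 1, -1],
 [3, 0, 1]].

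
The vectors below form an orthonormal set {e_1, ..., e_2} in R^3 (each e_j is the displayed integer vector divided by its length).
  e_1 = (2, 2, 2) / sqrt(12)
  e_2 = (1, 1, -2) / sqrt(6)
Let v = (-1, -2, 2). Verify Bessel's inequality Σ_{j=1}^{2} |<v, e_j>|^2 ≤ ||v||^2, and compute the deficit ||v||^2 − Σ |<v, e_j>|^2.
Σ |<v, e_j>|^2 = 17/2; ||v||^2 = 9; deficit = 1/2

Write each e_j = u_j / sqrt(<u_j, u_j>) where u_j is the displayed integer vector. Then <v, e_j> = <v, u_j> / sqrt(<u_j, u_j>), so |<v, e_j>|^2 = <v, u_j>^2 / <u_j, u_j>.
Coefficients: <v, e_1> = -2/sqrt(12), <v, e_2> = -7/sqrt(6).
Square and sum: Σ |<v, e_j>|^2 = 17/2.
Compute ||v||^2 = v·v = 9.
Deficit = 9 − 17/2 = 1/2 ≥ 0, confirming Bessel's inequality. (The deficit equals ||v − Σ <v,e_j> e_j||^2, the squared distance from v to span{e_j}.)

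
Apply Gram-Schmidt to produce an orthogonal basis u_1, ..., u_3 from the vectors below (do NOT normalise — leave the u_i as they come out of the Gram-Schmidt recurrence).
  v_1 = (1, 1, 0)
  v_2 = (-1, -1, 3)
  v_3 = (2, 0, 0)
Orthogonal basis:
  u_1 = (1, 1, 0)
  u_2 = (0, 0, 3)
  u_3 = (1, -1, 0)

Apply the Gram-Schmidt recurrence
  u_1 = v_1
  u_i = v_i − Σ_{j<i} ((v_i · u_j) / (u_j · u_j)) · u_j.

Step by step this gives:
  u_1 = (1, 1, 0)
  u_2 = (0, 0, 3)
  u_3 = (1, -1, 0)

Orthogonality check:
  u_2 · u_1 = 0 (should be 0)
  u_3 · u_1 = 0 (should be 0)
  u_3 · u_2 = 0 (should be 0)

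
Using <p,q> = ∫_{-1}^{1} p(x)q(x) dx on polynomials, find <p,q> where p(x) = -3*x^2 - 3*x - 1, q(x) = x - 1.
<p,q> = 2

Expand the product: p(x)·q(x) = -3*x^3 + 2*x + 1.
∫_{-1}^{1} of each monomial x^k gives [2/(k+1) if k even, 0 if k odd]. Integrating term-by-term (or equivalently evaluating the antiderivative F(x) = -3*x^4/4 + x^2 + x at the endpoints):
  F(1) − F(−1) = 5/4 − (-3/4) = 2.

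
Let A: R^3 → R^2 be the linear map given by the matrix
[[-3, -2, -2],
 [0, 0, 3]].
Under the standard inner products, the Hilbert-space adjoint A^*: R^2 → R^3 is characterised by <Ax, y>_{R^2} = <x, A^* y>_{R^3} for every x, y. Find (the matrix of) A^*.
A^* = A^T =
[[-3, 0],
 [-2, 0],
 [-2, 3]]

For real matrices with standard dot products, the defining identity <Ax, y> = <x, A^* y> gives (Ax)^T y = x^T (A^*) y, i.e. x^T A^T y = x^T (A^*) y. Since this holds for all x, y, we must have A^* = A^T. Therefore
A^* =
[[-3, 0],
 [-2, 0],
 [-2, 3]].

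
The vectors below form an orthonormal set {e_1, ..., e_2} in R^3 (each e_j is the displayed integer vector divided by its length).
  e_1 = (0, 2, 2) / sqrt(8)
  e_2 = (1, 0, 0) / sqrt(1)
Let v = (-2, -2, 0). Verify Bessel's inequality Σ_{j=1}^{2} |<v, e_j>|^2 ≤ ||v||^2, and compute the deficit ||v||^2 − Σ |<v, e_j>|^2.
Σ |<v, e_j>|^2 = 6; ||v||^2 = 8; deficit = 2

Write each e_j = u_j / sqrt(<u_j, u_j>) where u_j is the displayed integer vector. Then <v, e_j> = <v, u_j> / sqrt(<u_j, u_j>), so |<v, e_j>|^2 = <v, u_j>^2 / <u_j, u_j>.
Coefficients: <v, e_1> = -4/sqrt(8), <v, e_2> = -2/sqrt(1).
Square and sum: Σ |<v, e_j>|^2 = 6.
Compute ||v||^2 = v·v = 8.
Deficit = 8 − 6 = 2 ≥ 0, confirming Bessel's inequality. (The deficit equals ||v − Σ <v,e_j> e_j||^2, the squared distance from v to span{e_j}.)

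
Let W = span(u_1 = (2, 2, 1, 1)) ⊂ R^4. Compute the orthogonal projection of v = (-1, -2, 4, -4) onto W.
proj_W(v) = (-6/5, -6/5, -3/5, -3/5)

Set up U = [u_1 | ... | u_1] ∈ R^(4×1). The projector onto W = col(U) is P = U (U^T U)^(-1) U^T.
Compute U^T U =
  [10],
and U^T v = (-6).
Solve U^T U · c = U^T v for the coefficients: c = (-3/5). The projection is proj_W(v) = U c.
Check: (v - proj_W(v)) · u_1 = 0  (should be 0).
Result: proj_W(v) = (-6/5, -6/5, -3/5, -3/5).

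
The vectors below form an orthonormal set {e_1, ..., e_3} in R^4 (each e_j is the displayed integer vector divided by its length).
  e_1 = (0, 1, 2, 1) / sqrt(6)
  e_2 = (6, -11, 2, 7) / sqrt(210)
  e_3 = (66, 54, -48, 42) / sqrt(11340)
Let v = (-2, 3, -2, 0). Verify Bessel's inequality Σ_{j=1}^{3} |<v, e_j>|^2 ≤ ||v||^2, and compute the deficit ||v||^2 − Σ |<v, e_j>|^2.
Σ |<v, e_j>|^2 = 13; ||v||^2 = 17; deficit = 4

Write each e_j = u_j / sqrt(<u_j, u_j>) where u_j is the displayed integer vector. Then <v, e_j> = <v, u_j> / sqrt(<u_j, u_j>), so |<v, e_j>|^2 = <v, u_j>^2 / <u_j, u_j>.
Coefficients: <v, e_1> = -1/sqrt(6), <v, e_2> = -49/sqrt(210), <v, e_3> = 126/sqrt(11340).
Square and sum: Σ |<v, e_j>|^2 = 13.
Compute ||v||^2 = v·v = 17.
Deficit = 17 − 13 = 4 ≥ 0, confirming Bessel's inequality. (The deficit equals ||v − Σ <v,e_j> e_j||^2, the squared distance from v to span{e_j}.)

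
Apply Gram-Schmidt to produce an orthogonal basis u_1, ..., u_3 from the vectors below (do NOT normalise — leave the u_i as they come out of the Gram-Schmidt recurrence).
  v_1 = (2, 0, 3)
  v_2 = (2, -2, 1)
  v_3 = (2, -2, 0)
Orthogonal basis:
  u_1 = (2, 0, 3)
  u_2 = (12/13, -2, -8/13)
  u_3 = (6/17, 4/17, -4/17)

Apply the Gram-Schmidt recurrence
  u_1 = v_1
  u_i = v_i − Σ_{j<i} ((v_i · u_j) / (u_j · u_j)) · u_j.

Step by step this gives:
  u_1 = (2, 0, 3)
  u_2 = (12/13, -2, -8/13)
  u_3 = (6/17, 4/17, -4/17)

Orthogonality check:
  u_2 · u_1 = 0 (should be 0)
  u_3 · u_1 = 0 (should be 0)
  u_3 · u_2 = 0 (should be 0)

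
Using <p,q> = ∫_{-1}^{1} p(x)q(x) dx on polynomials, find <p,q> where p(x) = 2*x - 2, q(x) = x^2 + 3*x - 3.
<p,q> = 44/3

Expand the product: p(x)·q(x) = 2*x^3 + 4*x^2 - 12*x + 6.
∫_{-1}^{1} of each monomial x^k gives [2/(k+1) if k even, 0 if k odd]. Integrating term-by-term (or equivalently evaluating the antiderivative F(x) = x^4/2 + 4*x^3/3 - 6*x^2 + 6*x at the endpoints):
  F(1) − F(−1) = 11/6 − (-77/6) = 44/3.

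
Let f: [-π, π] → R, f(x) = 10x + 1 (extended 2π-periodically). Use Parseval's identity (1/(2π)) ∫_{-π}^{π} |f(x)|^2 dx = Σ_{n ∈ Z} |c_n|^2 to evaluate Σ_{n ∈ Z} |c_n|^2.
Σ |c_n|^2 = 100π^2/3 + 1

Expand and integrate term by term over [-π, π]:
  ∫ (10x)^2 dx = 100·(2π^3/3); ∫ 2·10·(1)·x dx = 0 (odd integrand); ∫ 1^2 dx = 1·2π.
So (1/(2π)) ∫_{-π}^{π} (10x + 1)^2 dx = 100π^2/3 + 1 = 100π^2/3 + 1.
Parseval ⇒ Σ |c_n|^2 = 100π^2/3 + 1.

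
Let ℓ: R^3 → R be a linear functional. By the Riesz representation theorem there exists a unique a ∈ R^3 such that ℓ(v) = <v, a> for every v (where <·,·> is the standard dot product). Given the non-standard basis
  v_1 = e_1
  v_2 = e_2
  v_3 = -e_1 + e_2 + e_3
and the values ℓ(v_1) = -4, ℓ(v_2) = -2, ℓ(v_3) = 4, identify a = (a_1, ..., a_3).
a = (-4, -2, 2)

Write a = (a_1, ..., a_3) in the standard basis. For each basis vector v_i, ℓ(v_i) = <v_i, a> is a linear equation in the a_j's. Collect the n equations into a matrix system V a = ℓ, where row i of V is v_i (expressed in the standard basis). Since V is invertible (lower-triangular with 1s on the diagonal, up to permutation), solve by back-substitution:
  V =
[[1, 0, 0],
 [0, 1, 0],
 [-1, 1, 1]]
  V a = (-4, -2, 4)
Solving gives a = (-4, -2, 2).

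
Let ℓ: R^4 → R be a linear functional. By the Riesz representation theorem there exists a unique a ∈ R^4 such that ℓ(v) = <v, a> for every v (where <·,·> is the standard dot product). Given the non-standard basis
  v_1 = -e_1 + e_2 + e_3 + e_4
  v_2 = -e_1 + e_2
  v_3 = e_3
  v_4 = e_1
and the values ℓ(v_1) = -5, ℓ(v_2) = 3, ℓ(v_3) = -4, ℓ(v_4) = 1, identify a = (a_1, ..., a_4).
a = (1, 4, -4, -4)

Write a = (a_1, ..., a_4) in the standard basis. For each basis vector v_i, ℓ(v_i) = <v_i, a> is a linear equation in the a_j's. Collect the n equations into a matrix system V a = ℓ, where row i of V is v_i (expressed in the standard basis). Since V is invertible (lower-triangular with 1s on the diagonal, up to permutation), solve by back-substitution:
  V =
[[-1, 1, 1, 1],
 [-1, 1, 0, 0],
 [0, 0, 1, 0],
 [1, 0, 0, 0]]
  V a = (-5, 3, -4, 1)
Solving gives a = (1, 4, -4, -4).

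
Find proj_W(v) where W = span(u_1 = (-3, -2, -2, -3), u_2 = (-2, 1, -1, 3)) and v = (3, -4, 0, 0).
proj_W(v) = (661/381, -173/381, 353/381, -218/127)

Set up U = [u_1 | ... | u_2] ∈ R^(4×2). The projector onto W = col(U) is P = U (U^T U)^(-1) U^T.
Compute U^T U =
  [26, -3]
  [-3, 15],
and U^T v = (-1, -10).
Solve U^T U · c = U^T v for the coefficients: c = (-15/127, -263/381). The projection is proj_W(v) = U c.
Check: (v - proj_W(v)) · u_1 = 0  (should be 0).
Check: (v - proj_W(v)) · u_2 = 0  (should be 0).
Result: proj_W(v) = (661/381, -173/381, 353/381, -218/127).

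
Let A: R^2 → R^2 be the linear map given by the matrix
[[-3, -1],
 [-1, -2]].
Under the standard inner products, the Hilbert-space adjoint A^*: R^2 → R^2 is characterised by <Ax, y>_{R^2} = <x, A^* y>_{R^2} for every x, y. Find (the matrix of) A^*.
A^* = A^T =
[[-3, -1],
 [-1, -2]]

For real matrices with standard dot products, the defining identity <Ax, y> = <x, A^* y> gives (Ax)^T y = x^T (A^*) y, i.e. x^T A^T y = x^T (A^*) y. Since this holds for all x, y, we must have A^* = A^T. Therefore
A^* =
[[-3, -1],
 [-1, -2]].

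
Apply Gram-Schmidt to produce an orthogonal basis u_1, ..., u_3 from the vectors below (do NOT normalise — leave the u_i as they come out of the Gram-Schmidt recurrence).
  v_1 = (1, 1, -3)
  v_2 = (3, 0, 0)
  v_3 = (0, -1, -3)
Orthogonal basis:
  u_1 = (1, 1, -3)
  u_2 = (30/11, -3/11, 9/11)
  u_3 = (0, -9/5, -3/5)

Apply the Gram-Schmidt recurrence
  u_1 = v_1
  u_i = v_i − Σ_{j<i} ((v_i · u_j) / (u_j · u_j)) · u_j.

Step by step this gives:
  u_1 = (1, 1, -3)
  u_2 = (30/11, -3/11, 9/11)
  u_3 = (0, -9/5, -3/5)

Orthogonality check:
  u_2 · u_1 = 0 (should be 0)
  u_3 · u_1 = 0 (should be 0)
  u_3 · u_2 = 0 (should be 0)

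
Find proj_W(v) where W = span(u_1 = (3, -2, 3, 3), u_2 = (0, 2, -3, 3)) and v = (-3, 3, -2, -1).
proj_W(v) = (-82/37, 75/37, -225/74, -103/74)

Set up U = [u_1 | ... | u_2] ∈ R^(4×2). The projector onto W = col(U) is P = U (U^T U)^(-1) U^T.
Compute U^T U =
  [31, -4]
  [-4, 22],
and U^T v = (-24, 9).
Solve U^T U · c = U^T v for the coefficients: c = (-82/111, 61/222). The projection is proj_W(v) = U c.
Check: (v - proj_W(v)) · u_1 = 0  (should be 0).
Check: (v - proj_W(v)) · u_2 = 0  (should be 0).
Result: proj_W(v) = (-82/37, 75/37, -225/74, -103/74).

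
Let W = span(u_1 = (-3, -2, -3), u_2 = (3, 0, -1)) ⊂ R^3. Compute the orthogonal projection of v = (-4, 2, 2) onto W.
proj_W(v) = (-87/23, 16/23, 61/23)

Set up U = [u_1 | ... | u_2] ∈ R^(3×2). The projector onto W = col(U) is P = U (U^T U)^(-1) U^T.
Compute U^T U =
  [22, -6]
  [-6, 10],
and U^T v = (2, -14).
Solve U^T U · c = U^T v for the coefficients: c = (-8/23, -37/23). The projection is proj_W(v) = U c.
Check: (v - proj_W(v)) · u_1 = 0  (should be 0).
Check: (v - proj_W(v)) · u_2 = 0  (should be 0).
Result: proj_W(v) = (-87/23, 16/23, 61/23).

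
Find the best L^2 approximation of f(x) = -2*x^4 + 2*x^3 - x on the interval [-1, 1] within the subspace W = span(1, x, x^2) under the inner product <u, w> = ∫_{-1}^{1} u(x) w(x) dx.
g(x) = -12*x^2/7 + x/5 + 6/35

The best approximation g ∈ W is the orthogonal projection of f onto W. Writing g = a_0 + a_1 x + a_2 x^2, the coefficients solve the normal equations G · a = b where
  G_{ij} = <φ_i, φ_j> and b_i = <f, φ_i>, with φ_0 = 1, φ_1 = x, φ_2 = x^2.
G =
  [2, 0, 2/3]
  [0, 2/3, 0]
  [2/3, 0, 2/5],
b = (-4/5, 2/15, -4/7).
Solving gives a_0 = 6/35, a_1 = 1/5, a_2 = -12/7, so
  g(x) = -12*x^2/7 + x/5 + 6/35.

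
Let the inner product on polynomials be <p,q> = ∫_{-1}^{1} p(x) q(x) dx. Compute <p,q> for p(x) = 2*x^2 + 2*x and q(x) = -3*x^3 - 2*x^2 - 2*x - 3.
<p,q> = -32/3

Expand the product: p(x)·q(x) = -6*x^5 - 10*x^4 - 8*x^3 - 10*x^2 - 6*x.
∫_{-1}^{1} of each monomial x^k gives [2/(k+1) if k even, 0 if k odd]. Integrating term-by-term (or equivalently evaluating the antiderivative F(x) = -x^6 - 2*x^5 - 2*x^4 - 10*x^3/3 - 3*x^2 at the endpoints):
  F(1) − F(−1) = -34/3 − (-2/3) = -32/3.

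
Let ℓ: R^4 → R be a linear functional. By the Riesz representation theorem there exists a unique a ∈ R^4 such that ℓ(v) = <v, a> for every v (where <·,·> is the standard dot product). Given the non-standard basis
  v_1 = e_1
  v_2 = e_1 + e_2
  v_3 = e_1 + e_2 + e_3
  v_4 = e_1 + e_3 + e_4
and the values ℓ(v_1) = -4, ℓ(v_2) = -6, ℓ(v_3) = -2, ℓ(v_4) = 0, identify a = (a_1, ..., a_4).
a = (-4, -2, 4, 0)

Write a = (a_1, ..., a_4) in the standard basis. For each basis vector v_i, ℓ(v_i) = <v_i, a> is a linear equation in the a_j's. Collect the n equations into a matrix system V a = ℓ, where row i of V is v_i (expressed in the standard basis). Since V is invertible (lower-triangular with 1s on the diagonal, up to permutation), solve by back-substitution:
  V =
[[1, 0, 0, 0],
 [1, 1, 0, 0],
 [1, 1, 1, 0],
 [1, 0, 1, 1]]
  V a = (-4, -6, -2, 0)
Solving gives a = (-4, -2, 4, 0).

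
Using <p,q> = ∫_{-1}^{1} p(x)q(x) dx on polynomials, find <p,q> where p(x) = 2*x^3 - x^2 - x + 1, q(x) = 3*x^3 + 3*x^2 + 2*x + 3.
<p,q> = 586/105

Expand the product: p(x)·q(x) = 6*x^6 + 3*x^5 - 2*x^4 + 4*x^3 - 2*x^2 - x + 3.
∫_{-1}^{1} of each monomial x^k gives [2/(k+1) if k even, 0 if k odd]. Integrating term-by-term (or equivalently evaluating the antiderivative F(x) = 6*x^7/7 + x^6/2 - 2*x^5/5 + x^4 - 2*x^3/3 - x^2/2 + 3*x at the endpoints):
  F(1) − F(−1) = 398/105 − (-188/105) = 586/105.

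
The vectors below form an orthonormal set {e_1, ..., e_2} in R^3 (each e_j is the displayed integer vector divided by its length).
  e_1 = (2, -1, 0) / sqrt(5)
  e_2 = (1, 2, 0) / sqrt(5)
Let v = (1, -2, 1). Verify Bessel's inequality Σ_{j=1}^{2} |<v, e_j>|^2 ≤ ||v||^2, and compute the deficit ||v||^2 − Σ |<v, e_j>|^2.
Σ |<v, e_j>|^2 = 5; ||v||^2 = 6; deficit = 1

Write each e_j = u_j / sqrt(<u_j, u_j>) where u_j is the displayed integer vector. Then <v, e_j> = <v, u_j> / sqrt(<u_j, u_j>), so |<v, e_j>|^2 = <v, u_j>^2 / <u_j, u_j>.
Coefficients: <v, e_1> = 4/sqrt(5), <v, e_2> = -3/sqrt(5).
Square and sum: Σ |<v, e_j>|^2 = 5.
Compute ||v||^2 = v·v = 6.
Deficit = 6 − 5 = 1 ≥ 0, confirming Bessel's inequality. (The deficit equals ||v − Σ <v,e_j> e_j||^2, the squared distance from v to span{e_j}.)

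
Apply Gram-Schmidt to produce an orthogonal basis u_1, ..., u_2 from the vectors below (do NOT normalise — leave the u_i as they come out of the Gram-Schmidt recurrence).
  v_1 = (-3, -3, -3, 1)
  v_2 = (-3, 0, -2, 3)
Orthogonal basis:
  u_1 = (-3, -3, -3, 1)
  u_2 = (-15/14, 27/14, -1/14, 33/14)

Apply the Gram-Schmidt recurrence
  u_1 = v_1
  u_i = v_i − Σ_{j<i} ((v_i · u_j) / (u_j · u_j)) · u_j.

Step by step this gives:
  u_1 = (-3, -3, -3, 1)
  u_2 = (-15/14, 27/14, -1/14, 33/14)

Orthogonality check:
  u_2 · u_1 = 0 (should be 0)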